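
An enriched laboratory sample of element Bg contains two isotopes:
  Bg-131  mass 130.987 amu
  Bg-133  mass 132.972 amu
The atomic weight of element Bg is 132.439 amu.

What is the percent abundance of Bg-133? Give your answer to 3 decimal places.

73.149%

With x = fraction of Bg-131 (so Bg-133 is 1 − x):
130.987·x + 132.972·(1 − x) = 132.439
(130.987 − 132.972)·x = 132.439 − 132.972
x = -0.533 / -1.985 = 0.26851 → 26.851% Bg-131, 73.149% Bg-133.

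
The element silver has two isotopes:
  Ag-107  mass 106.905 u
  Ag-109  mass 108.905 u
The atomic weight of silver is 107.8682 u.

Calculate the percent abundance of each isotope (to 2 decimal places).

With x = fraction of Ag-107 (so Ag-109 is 1 − x):
106.905·x + 108.905·(1 − x) = 107.8682
(106.905 − 108.905)·x = 107.8682 − 108.905
x = -1.0368 / -2.000 = 0.51840 → 51.84% Ag-107, 48.16% Ag-109.

Ag-107: 51.84%, Ag-109: 48.16%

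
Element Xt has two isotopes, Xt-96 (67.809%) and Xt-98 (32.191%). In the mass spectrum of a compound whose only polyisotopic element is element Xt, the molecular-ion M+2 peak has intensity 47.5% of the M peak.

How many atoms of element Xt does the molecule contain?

For n independent Xt atoms, I(M+2)/I(M) = n · (abundance Xt-98) / (abundance Xt-96) = n · 0.32191/0.67809.
n = 0.475 × 0.67809/0.32191 = 1.00 ≈ 1

1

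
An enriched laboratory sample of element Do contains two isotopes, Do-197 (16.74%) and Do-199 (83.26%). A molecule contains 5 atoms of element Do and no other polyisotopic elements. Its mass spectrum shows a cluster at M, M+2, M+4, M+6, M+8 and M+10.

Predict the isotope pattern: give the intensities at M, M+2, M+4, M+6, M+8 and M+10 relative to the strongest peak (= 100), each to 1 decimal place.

0.0 : 0.8 : 8.1 : 40.2 : 100.0 : 99.5

The 5 Do atoms are independent, so intensities follow the terms of (0.1674 + 0.8326)^5.
P(M) = 0.1674^5 = 0.000131
P(M+2) = 5 × 0.1674^4 × 0.8326^1 = 0.003269
P(M+4) = 10 × 0.1674^3 × 0.8326^2 = 0.032519
P(M+6) = 10 × 0.1674^2 × 0.8326^3 = 0.161741
P(M+8) = 5 × 0.1674^1 × 0.8326^4 = 0.402227
P(M+10) = 0.8326^5 = 0.400112
The M+8 peak is largest (0.402227); scaling to 100 gives 0.0 : 0.8 : 8.1 : 40.2 : 100.0 : 99.5.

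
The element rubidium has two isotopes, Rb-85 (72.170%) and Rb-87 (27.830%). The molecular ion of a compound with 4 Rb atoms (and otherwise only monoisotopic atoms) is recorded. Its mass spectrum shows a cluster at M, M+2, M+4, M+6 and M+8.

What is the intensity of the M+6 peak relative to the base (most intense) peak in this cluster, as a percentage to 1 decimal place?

14.9%

Term probabilities: M 0.2713, M+2 0.4184, M+4 0.2420, M+6 0.0622, M+8 0.0060. Base peak = M+2.
P(M+2) = C(4,1) × 0.72170^3 × 0.27830^1 = 4 × 0.37589809 × 0.2783 = 0.418450 (base)
P(M+6) = C(4,3) × 0.72170^1 × 0.27830^3 = 4 × 0.7217 × 0.02155458 = 0.062224
Relative intensity = 0.062224 / 0.418450 × 100 = 14.9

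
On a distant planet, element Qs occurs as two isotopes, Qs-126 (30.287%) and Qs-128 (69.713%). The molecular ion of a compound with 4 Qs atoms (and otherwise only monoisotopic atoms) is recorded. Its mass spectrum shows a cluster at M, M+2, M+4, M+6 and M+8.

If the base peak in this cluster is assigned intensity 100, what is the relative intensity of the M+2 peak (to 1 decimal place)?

18.9

(0.30287 + 0.69713)^4 gives M 0.0084, M+2 0.0775, M+4 0.2675, M+6 0.4104, M+8 0.2362; the largest is M+6.
P(M+6) = C(4,3) × 0.30287^1 × 0.69713^3 = 4 × 0.30287 × 0.33879837 = 0.410447 (base)
P(M+2) = C(4,1) × 0.30287^3 × 0.69713^1 = 4 × 0.02778234 × 0.69713 = 0.077472
Relative intensity = 0.077472 / 0.410447 × 100 = 18.9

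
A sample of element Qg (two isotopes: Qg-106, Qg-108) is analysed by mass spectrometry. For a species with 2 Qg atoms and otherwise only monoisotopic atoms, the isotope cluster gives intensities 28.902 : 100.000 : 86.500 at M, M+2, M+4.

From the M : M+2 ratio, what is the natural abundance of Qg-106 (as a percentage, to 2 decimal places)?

Let p = fractional abundance of Qg-106. I(M+2)/I(M) = [C(2,1)·p^1·(1−p)] / p^2 = 2·(1−p)/p = 100.000/28.902 = 3.4600
(1−p)/p = 3.4600/2 = 1.7300  ⇒  p = 1/(1 + 1.7300) = 0.3663
Qg-106: 36.63%, Qg-108: 63.37%.

36.63%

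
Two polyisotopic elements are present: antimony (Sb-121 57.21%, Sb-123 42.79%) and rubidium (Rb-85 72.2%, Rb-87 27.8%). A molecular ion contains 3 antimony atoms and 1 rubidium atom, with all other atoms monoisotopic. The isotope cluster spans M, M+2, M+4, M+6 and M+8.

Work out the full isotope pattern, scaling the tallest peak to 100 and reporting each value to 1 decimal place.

38.0 : 100.0 : 96.7 : 40.5 : 6.1

Antimony pattern (n=3): 0.18724742 : 0.42015297 : 0.3142518 : 0.07834781
Rubidium pattern (n=1): 0.7220 : 0.2780
Convolve the two distributions (both contribute in 2-u steps):
  M: 0.18724742×0.7220 = 0.135193
  M+2: 0.18724742×0.2780 + 0.42015297×0.7220 = 0.355405
  M+4: 0.42015297×0.2780 + 0.3142518×0.7220 = 0.343692
  M+6: 0.3142518×0.2780 + 0.07834781×0.7220 = 0.143929
  M+8: 0.07834781×0.2780 = 0.021781
Scale to base peak (0.355405) = 100: 38.0 : 100.0 : 96.7 : 40.5 : 6.1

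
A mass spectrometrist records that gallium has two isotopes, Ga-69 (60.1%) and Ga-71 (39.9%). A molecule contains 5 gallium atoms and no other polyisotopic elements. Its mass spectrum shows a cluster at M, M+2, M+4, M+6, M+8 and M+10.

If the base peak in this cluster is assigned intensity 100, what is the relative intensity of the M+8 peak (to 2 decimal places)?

Term probabilities: M 0.0784, M+2 0.2603, M+4 0.3456, M+6 0.2294, M+8 0.0762, M+10 0.0101. Base peak = M+4.
P(M+4) = C(5,2) × 0.601^3 × 0.399^2 = 10 × 0.2170818 × 0.159201 = 0.345596 (base)
P(M+8) = C(5,4) × 0.601^1 × 0.399^4 = 5 × 0.6010 × 0.02534496 = 0.076162
Relative intensity = 0.076162 / 0.345596 × 100 = 22.04

22.04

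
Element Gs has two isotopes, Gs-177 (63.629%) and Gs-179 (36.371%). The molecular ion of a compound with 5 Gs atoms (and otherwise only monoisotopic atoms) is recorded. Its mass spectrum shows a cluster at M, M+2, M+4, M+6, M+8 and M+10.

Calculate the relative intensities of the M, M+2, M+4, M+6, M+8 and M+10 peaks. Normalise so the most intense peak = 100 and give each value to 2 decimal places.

30.61 : 87.47 : 100.00 : 57.16 : 16.34 : 1.87

Each Gs atom is independently Gs-177 (p = 0.63629) or Gs-179 (q = 0.36371); the cluster is the binomial expansion (p + q)^5.
P(M) = 0.63629^5 = 0.104298
P(M+2) = 5 × 0.63629^4 × 0.36371^1 = 0.298089
P(M+4) = 10 × 0.63629^3 × 0.36371^2 = 0.340781
P(M+6) = 10 × 0.63629^2 × 0.36371^3 = 0.194794
P(M+8) = 5 × 0.63629^1 × 0.36371^4 = 0.055673
P(M+10) = 0.36371^5 = 0.006365
The M+4 peak is largest (0.340781); scaling to 100 gives 30.61 : 87.47 : 100.00 : 57.16 : 16.34 : 1.87.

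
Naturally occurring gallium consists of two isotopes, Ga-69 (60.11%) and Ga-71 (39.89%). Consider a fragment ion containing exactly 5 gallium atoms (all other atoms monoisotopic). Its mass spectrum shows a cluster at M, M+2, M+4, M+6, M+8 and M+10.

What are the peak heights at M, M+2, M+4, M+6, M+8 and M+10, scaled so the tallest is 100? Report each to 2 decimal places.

The 5 Ga atoms are independent, so intensities follow the terms of (0.6011 + 0.3989)^5.
P(M) = 0.6011^5 = 0.078475
P(M+2) = 5 × 0.6011^4 × 0.3989^1 = 0.260388
P(M+4) = 10 × 0.6011^3 × 0.3989^2 = 0.345596
P(M+6) = 10 × 0.6011^2 × 0.3989^3 = 0.229343
P(M+8) = 5 × 0.6011^1 × 0.3989^4 = 0.076098
P(M+10) = 0.3989^5 = 0.010100
The M+4 peak is largest (0.345596); scaling to 100 gives 22.71 : 75.34 : 100.00 : 66.36 : 22.02 : 2.92.

22.71 : 75.34 : 100.00 : 66.36 : 22.02 : 2.92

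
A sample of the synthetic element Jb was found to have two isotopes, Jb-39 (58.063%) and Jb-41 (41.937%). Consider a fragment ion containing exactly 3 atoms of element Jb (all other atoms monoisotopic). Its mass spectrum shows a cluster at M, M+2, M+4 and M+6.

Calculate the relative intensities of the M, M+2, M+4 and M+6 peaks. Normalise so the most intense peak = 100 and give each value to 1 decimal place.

Each Jb atom is independently Jb-39 (p = 0.58063) or Jb-41 (q = 0.41937); the cluster is the binomial expansion (p + q)^3.
P(M) = 0.58063^3 = 0.195748
P(M+2) = 3 × 0.58063^2 × 0.41937^1 = 0.424148
P(M+4) = 3 × 0.58063^1 × 0.41937^2 = 0.306348
P(M+6) = 0.41937^3 = 0.073755
The M+2 peak is largest (0.424148); scaling to 100 gives 46.2 : 100.0 : 72.2 : 17.4.

46.2 : 100.0 : 72.2 : 17.4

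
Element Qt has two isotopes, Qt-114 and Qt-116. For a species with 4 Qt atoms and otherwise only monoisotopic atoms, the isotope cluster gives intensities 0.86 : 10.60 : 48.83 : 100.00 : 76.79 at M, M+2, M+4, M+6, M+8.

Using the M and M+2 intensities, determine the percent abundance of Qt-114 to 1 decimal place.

24.5%

If p is the fraction of Qt that is Qt-114, then I(M+2)/I(M) = [C(4,1)·p^3·(1−p)] / p^4 = 4·(1−p)/p = 10.60/0.86 = 12.3256
(1−p)/p = 12.3256/4 = 3.0814  ⇒  p = 1/(1 + 3.0814) = 0.2450
Qt-114: 24.5%, Qt-116: 75.5%.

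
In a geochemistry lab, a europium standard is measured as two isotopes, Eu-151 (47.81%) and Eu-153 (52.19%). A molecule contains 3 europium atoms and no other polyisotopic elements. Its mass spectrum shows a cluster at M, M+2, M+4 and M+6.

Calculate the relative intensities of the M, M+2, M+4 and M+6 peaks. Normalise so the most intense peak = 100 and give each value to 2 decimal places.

Each Eu atom is independently Eu-151 (p = 0.4781) or Eu-153 (q = 0.5219); the cluster is the binomial expansion (p + q)^3.
P(M) = 0.4781^3 = 0.109284
P(M+2) = 3 × 0.4781^2 × 0.5219^1 = 0.357887
P(M+4) = 3 × 0.4781^1 × 0.5219^2 = 0.390674
P(M+6) = 0.5219^3 = 0.142155
The M+4 peak is largest (0.390674); scaling to 100 gives 27.97 : 91.61 : 100.00 : 36.39.

27.97 : 91.61 : 100.00 : 36.39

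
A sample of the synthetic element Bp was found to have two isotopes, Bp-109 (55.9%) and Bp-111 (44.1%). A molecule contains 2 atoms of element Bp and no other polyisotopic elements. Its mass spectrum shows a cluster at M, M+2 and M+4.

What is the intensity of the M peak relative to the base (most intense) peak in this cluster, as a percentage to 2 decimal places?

63.38%

Term probabilities: M 0.3125, M+2 0.4930, M+4 0.1945. Base peak = M+2.
P(M+2) = C(2,1) × 0.559^1 × 0.441^1 = 2 × 0.5590 × 0.4410 = 0.493038 (base)
P(M) = C(2,0) × 0.559^2 × 0.441^0 = 1 × 0.312481 × 1.0000 = 0.312481
Relative intensity = 0.312481 / 0.493038 × 100 = 63.38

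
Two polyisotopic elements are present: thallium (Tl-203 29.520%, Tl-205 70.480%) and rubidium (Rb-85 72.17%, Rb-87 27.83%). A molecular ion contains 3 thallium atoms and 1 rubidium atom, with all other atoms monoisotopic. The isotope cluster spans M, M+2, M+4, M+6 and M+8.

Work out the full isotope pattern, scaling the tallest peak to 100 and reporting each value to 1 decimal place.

Thallium pattern (n=3): 0.02572463 : 0.18425524 : 0.43991564 : 0.35010449
Rubidium pattern (n=1): 0.7217 : 0.2783
Convolve the two distributions (both contribute in 2-u steps):
  M: 0.02572463×0.7217 = 0.018565
  M+2: 0.02572463×0.2783 + 0.18425524×0.7217 = 0.140136
  M+4: 0.18425524×0.2783 + 0.43991564×0.7217 = 0.368765
  M+6: 0.43991564×0.2783 + 0.35010449×0.7217 = 0.375099
  M+8: 0.35010449×0.2783 = 0.097434
Scale to base peak (0.375099) = 100: 4.9 : 37.4 : 98.3 : 100.0 : 26.0

4.9 : 37.4 : 98.3 : 100.0 : 26.0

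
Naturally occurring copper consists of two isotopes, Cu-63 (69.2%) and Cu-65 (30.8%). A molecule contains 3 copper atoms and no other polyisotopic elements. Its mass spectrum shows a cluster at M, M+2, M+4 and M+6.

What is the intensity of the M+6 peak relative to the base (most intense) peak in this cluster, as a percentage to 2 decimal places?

(0.692 + 0.308)^3 gives M 0.3314, M+2 0.4425, M+4 0.1969, M+6 0.0292; the largest is M+2.
P(M+2) = C(3,1) × 0.692^2 × 0.308^1 = 3 × 0.478864 × 0.3080 = 0.442470 (base)
P(M+6) = C(3,3) × 0.692^0 × 0.308^3 = 1 × 1.0000 × 0.02921811 = 0.029218
Relative intensity = 0.029218 / 0.442470 × 100 = 6.60

6.60%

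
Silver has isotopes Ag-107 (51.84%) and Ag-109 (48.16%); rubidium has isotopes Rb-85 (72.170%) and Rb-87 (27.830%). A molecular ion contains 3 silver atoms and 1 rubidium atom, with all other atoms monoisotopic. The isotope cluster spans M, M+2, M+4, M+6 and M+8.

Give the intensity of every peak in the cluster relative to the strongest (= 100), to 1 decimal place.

27.3 : 86.6 : 100.0 : 49.1 : 8.4

Silver pattern (n=3): 0.13931407 : 0.38827347 : 0.36071085 : 0.11170161
Rubidium pattern (n=1): 0.7217 : 0.2783
Convolve the two distributions (both contribute in 2-u steps):
  M: 0.13931407×0.7217 = 0.100543
  M+2: 0.13931407×0.2783 + 0.38827347×0.7217 = 0.318988
  M+4: 0.38827347×0.2783 + 0.36071085×0.7217 = 0.368382
  M+6: 0.36071085×0.2783 + 0.11170161×0.7217 = 0.181001
  M+8: 0.11170161×0.2783 = 0.031087
Scale to base peak (0.368382) = 100: 27.3 : 86.6 : 100.0 : 49.1 : 8.4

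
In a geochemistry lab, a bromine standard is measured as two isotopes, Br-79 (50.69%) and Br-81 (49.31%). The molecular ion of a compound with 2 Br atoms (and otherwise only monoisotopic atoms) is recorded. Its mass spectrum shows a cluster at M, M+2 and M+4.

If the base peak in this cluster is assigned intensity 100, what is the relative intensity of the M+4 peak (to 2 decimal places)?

Term probabilities: M 0.2569, M+2 0.4999, M+4 0.2431. Base peak = M+2.
P(M+2) = C(2,1) × 0.5069^1 × 0.4931^1 = 2 × 0.5069 × 0.4931 = 0.499905 (base)
P(M+4) = C(2,2) × 0.5069^0 × 0.4931^2 = 1 × 1.0000 × 0.24314761 = 0.243148
Relative intensity = 0.243148 / 0.499905 × 100 = 48.64

48.64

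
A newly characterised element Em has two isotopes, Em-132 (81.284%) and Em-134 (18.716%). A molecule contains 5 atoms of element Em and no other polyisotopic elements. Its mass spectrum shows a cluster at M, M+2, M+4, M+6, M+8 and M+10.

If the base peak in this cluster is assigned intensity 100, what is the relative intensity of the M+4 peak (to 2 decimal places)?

46.05

(0.81284 + 0.18716)^5 gives M 0.3548, M+2 0.4085, M+4 0.1881, M+6 0.0433, M+8 0.0050, M+10 0.0002; the largest is M+2.
P(M+2) = C(5,1) × 0.81284^4 × 0.18716^1 = 5 × 0.43653621 × 0.18716 = 0.408511 (base)
P(M+4) = C(5,2) × 0.81284^3 × 0.18716^2 = 10 × 0.53705059 × 0.03502887 = 0.188123
Relative intensity = 0.188123 / 0.408511 × 100 = 46.05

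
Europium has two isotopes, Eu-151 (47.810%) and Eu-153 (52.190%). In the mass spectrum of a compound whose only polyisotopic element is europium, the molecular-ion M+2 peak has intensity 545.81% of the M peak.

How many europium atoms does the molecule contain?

5

For n independent Eu atoms, I(M+2)/I(M) = n · (abundance Eu-153) / (abundance Eu-151) = n · 0.52190/0.47810.
n = 5.4581 × 0.47810/0.52190 = 5.00 ≈ 5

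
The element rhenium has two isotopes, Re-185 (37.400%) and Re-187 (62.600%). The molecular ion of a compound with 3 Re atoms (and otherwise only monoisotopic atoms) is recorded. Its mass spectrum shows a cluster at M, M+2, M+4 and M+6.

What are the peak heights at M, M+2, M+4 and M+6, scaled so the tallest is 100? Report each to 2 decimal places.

Each Re atom is independently Re-185 (p = 0.37400) or Re-187 (q = 0.62600); the cluster is the binomial expansion (p + q)^3.
P(M) = 0.37400^3 = 0.052314
P(M+2) = 3 × 0.37400^2 × 0.62600^1 = 0.262687
P(M+4) = 3 × 0.37400^1 × 0.62600^2 = 0.439685
P(M+6) = 0.62600^3 = 0.245314
The M+4 peak is largest (0.439685); scaling to 100 gives 11.90 : 59.74 : 100.00 : 55.79.

11.90 : 59.74 : 100.00 : 55.79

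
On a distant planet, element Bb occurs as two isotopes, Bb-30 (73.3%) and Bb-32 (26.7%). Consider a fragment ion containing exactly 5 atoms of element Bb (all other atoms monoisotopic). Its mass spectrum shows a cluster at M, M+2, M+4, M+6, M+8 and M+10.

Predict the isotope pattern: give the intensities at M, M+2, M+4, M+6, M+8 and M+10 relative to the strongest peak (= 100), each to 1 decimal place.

54.9 : 100.0 : 72.9 : 26.5 : 4.8 : 0.4

Expanding (0.733 + 0.267)^5:
P(M) = 0.733^5 = 0.211602
P(M+2) = 5 × 0.733^4 × 0.267^1 = 0.385387
P(M+4) = 10 × 0.733^3 × 0.267^2 = 0.280759
P(M+6) = 10 × 0.733^2 × 0.267^3 = 0.102268
P(M+8) = 5 × 0.733^1 × 0.267^4 = 0.018626
P(M+10) = 0.267^5 = 0.001357
The M+2 peak is largest (0.385387); scaling to 100 gives 54.9 : 100.0 : 72.9 : 26.5 : 4.8 : 0.4.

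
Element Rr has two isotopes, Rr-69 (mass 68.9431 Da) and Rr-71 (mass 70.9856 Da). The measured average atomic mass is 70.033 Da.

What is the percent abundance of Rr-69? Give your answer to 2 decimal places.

Let x be the fractional abundance of Rr-69; then Rr-71 has abundance 1 − x.
68.9431·x + 70.9856·(1 − x) = 70.033
(68.9431 − 70.9856)·x = 70.033 − 70.9856
x = -0.9526 / -2.0425 = 0.46639 → 46.64% Rr-69, 53.36% Rr-71.

46.64%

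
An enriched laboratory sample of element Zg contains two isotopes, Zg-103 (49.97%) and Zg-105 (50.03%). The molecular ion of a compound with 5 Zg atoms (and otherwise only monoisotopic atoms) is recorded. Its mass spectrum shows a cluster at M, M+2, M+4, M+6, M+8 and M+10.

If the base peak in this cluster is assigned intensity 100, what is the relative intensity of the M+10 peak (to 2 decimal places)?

Term probabilities: M 0.0312, M+2 0.1560, M+4 0.3123, M+6 0.3127, M+8 0.1565, M+10 0.0313. Base peak = M+6.
P(M+6) = C(5,3) × 0.4997^2 × 0.5003^3 = 10 × 0.24970009 × 0.12522514 = 0.312687 (base)
P(M+10) = C(5,5) × 0.4997^0 × 0.5003^5 = 1 × 1.0000 × 0.03134386 = 0.031344
Relative intensity = 0.031344 / 0.312687 × 100 = 10.02

10.02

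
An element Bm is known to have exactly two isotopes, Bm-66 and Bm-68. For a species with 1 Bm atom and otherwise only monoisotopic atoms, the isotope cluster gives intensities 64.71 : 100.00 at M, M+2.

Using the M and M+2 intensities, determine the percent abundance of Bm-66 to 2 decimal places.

If p is the fraction of Bm that is Bm-66, then I(M+2)/I(M) = [C(1,1)·p^0·(1−p)] / p^1 = 1·(1−p)/p = 100.00/64.71 = 1.5454
(1−p)/p = 1.5454/1 = 1.5454  ⇒  p = 1/(1 + 1.5454) = 0.3929
Bm-66: 39.29%, Bm-68: 60.71%.

39.29%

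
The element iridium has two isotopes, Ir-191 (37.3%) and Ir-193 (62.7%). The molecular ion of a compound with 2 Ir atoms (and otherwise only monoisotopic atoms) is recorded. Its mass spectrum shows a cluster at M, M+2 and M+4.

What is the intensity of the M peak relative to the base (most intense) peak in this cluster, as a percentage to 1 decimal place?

29.7%

Binomial terms of (0.373 + 0.627)^2: M 0.1391, M+2 0.4677, M+4 0.3931 → M+2 is the base peak.
P(M+2) = C(2,1) × 0.373^1 × 0.627^1 = 2 × 0.3730 × 0.6270 = 0.467742 (base)
P(M) = C(2,0) × 0.373^2 × 0.627^0 = 1 × 0.139129 × 1.0000 = 0.139129
Relative intensity = 0.139129 / 0.467742 × 100 = 29.7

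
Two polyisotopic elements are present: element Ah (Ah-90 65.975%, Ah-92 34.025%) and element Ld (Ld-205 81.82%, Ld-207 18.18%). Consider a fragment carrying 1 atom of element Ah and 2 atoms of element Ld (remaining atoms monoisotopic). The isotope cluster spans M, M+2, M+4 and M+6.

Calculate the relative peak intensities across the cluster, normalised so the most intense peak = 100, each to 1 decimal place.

Element Ah pattern (n=1): 0.65975 : 0.34025
Element Ld pattern (n=2): 0.66945124 : 0.29749752 : 0.03305124
Convolve the two distributions (both contribute in 2-u steps):
  M: 0.65975×0.66945124 = 0.441670
  M+2: 0.65975×0.29749752 + 0.34025×0.66945124 = 0.424055
  M+4: 0.65975×0.03305124 + 0.34025×0.29749752 = 0.123029
  M+6: 0.34025×0.03305124 = 0.011246
Scale to base peak (0.441670) = 100: 100.0 : 96.0 : 27.9 : 2.5

100.0 : 96.0 : 27.9 : 2.5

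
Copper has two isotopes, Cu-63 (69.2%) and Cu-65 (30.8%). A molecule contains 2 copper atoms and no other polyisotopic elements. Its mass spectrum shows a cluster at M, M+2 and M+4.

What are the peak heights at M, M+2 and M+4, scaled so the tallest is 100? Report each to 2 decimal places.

Each Cu atom is independently Cu-63 (p = 0.692) or Cu-65 (q = 0.308); the cluster is the binomial expansion (p + q)^2.
P(M) = 0.692^2 = 0.478864
P(M+2) = 2 × 0.692^1 × 0.308^1 = 0.426272
P(M+4) = 0.308^2 = 0.094864
The M peak is largest (0.478864); scaling to 100 gives 100.00 : 89.02 : 19.81.

100.00 : 89.02 : 19.81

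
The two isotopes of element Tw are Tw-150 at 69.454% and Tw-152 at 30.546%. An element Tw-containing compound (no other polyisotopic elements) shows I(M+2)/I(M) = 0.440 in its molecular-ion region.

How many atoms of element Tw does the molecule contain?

1

The M+2/M ratio from n Tw atoms is n · q/p = n · 0.30546/0.69454.
n = 0.440 × 0.69454/0.30546 = 1.00 ≈ 1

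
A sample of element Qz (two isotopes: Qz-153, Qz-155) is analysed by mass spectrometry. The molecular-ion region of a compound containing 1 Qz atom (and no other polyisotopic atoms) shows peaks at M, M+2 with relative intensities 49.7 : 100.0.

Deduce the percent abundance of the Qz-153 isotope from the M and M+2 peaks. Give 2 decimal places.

33.20%

Let p = fractional abundance of Qz-153. I(M+2)/I(M) = [C(1,1)·p^0·(1−p)] / p^1 = 1·(1−p)/p = 100.0/49.7 = 2.0121
(1−p)/p = 2.0121/1 = 2.0121  ⇒  p = 1/(1 + 2.0121) = 0.3320
Qz-153: 33.20%, Qz-155: 66.80%.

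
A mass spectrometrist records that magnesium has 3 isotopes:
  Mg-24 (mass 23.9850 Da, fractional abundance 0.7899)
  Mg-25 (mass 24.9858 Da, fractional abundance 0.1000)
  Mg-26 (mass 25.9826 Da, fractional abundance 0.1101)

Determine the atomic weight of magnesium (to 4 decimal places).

24.3050 Da

Ar = Σ fᵢ·mᵢ = 0.7899 × 23.9850 + 0.1000 × 24.9858 + 0.1101 × 25.9826
= 18.94575 + 2.49858 + 2.86068 = 24.30501 Da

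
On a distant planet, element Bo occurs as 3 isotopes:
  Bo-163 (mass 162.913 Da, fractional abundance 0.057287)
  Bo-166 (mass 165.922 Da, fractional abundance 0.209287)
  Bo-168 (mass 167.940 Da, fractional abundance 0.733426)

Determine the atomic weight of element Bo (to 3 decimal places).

Ar = Σ fᵢ·mᵢ = 0.057287 × 162.913 + 0.209287 × 165.922 + 0.733426 × 167.940
= 9.3328 + 34.7253 + 123.1716 = 167.2297 Da

167.230 Da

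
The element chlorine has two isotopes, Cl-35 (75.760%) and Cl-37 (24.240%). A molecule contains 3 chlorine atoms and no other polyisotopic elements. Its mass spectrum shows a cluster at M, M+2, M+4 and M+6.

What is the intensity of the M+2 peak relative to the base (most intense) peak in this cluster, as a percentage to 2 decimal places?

Term probabilities: M 0.4348, M+2 0.4174, M+4 0.1335, M+6 0.0142. Base peak = M.
P(M) = C(3,0) × 0.75760^3 × 0.24240^0 = 1 × 0.4348304 × 1.0000 = 0.434830 (base)
P(M+2) = C(3,1) × 0.75760^2 × 0.24240^1 = 3 × 0.57395776 × 0.2424 = 0.417382
Relative intensity = 0.417382 / 0.434830 × 100 = 95.99

95.99%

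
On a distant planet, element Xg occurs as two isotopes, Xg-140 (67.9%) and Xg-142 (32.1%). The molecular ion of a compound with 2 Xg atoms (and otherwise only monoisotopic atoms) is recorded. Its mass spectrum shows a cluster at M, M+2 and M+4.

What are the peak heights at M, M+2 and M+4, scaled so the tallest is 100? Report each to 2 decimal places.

100.00 : 94.55 : 22.35

Expanding (0.679 + 0.321)^2:
P(M) = 0.679^2 = 0.461041
P(M+2) = 2 × 0.679^1 × 0.321^1 = 0.435918
P(M+4) = 0.321^2 = 0.103041
The M peak is largest (0.461041); scaling to 100 gives 100.00 : 94.55 : 22.35.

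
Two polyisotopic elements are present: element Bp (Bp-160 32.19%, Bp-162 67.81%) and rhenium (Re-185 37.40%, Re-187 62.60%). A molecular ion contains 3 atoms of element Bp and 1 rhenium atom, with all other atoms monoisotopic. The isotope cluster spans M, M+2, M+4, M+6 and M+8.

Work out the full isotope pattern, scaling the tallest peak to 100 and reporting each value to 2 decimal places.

3.16 : 25.27 : 75.53 : 100.00 : 49.47

Element Bp pattern (n=3): 0.03335515 : 0.21079337 : 0.4440478 : 0.31180368
Rhenium pattern (n=1): 0.3740 : 0.6260
Convolve the two distributions (both contribute in 2-u steps):
  M: 0.03335515×0.3740 = 0.012475
  M+2: 0.03335515×0.6260 + 0.21079337×0.3740 = 0.099717
  M+4: 0.21079337×0.6260 + 0.4440478×0.3740 = 0.298031
  M+6: 0.4440478×0.6260 + 0.31180368×0.3740 = 0.394588
  M+8: 0.31180368×0.6260 = 0.195189
Scale to base peak (0.394588) = 100: 3.16 : 25.27 : 75.53 : 100.00 : 49.47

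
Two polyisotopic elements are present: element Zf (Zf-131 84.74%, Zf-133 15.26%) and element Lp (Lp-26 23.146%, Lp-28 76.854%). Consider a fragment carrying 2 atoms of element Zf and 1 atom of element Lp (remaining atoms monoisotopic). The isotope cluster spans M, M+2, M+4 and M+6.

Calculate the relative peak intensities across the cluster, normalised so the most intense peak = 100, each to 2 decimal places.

27.17 : 100.00 : 33.37 : 2.93

Element Zf pattern (n=2): 0.71808676 : 0.25862648 : 0.02328676
Element Lp pattern (n=1): 0.23146 : 0.76854
Convolve the two distributions (both contribute in 2-u steps):
  M: 0.71808676×0.23146 = 0.166208
  M+2: 0.71808676×0.76854 + 0.25862648×0.23146 = 0.611740
  M+4: 0.25862648×0.76854 + 0.02328676×0.23146 = 0.204155
  M+6: 0.02328676×0.76854 = 0.017897
Scale to base peak (0.611740) = 100: 27.17 : 100.00 : 33.37 : 2.93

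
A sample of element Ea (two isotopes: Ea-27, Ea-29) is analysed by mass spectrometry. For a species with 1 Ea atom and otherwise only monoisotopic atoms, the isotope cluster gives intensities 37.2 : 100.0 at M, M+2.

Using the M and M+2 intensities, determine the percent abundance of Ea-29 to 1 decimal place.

72.9%

Let p = fractional abundance of Ea-27. I(M+2)/I(M) = [C(1,1)·p^0·(1−p)] / p^1 = 1·(1−p)/p = 100.0/37.2 = 2.6882
(1−p)/p = 2.6882/1 = 2.6882  ⇒  p = 1/(1 + 2.6882) = 0.2711
Ea-27: 27.1%, Ea-29: 72.9%.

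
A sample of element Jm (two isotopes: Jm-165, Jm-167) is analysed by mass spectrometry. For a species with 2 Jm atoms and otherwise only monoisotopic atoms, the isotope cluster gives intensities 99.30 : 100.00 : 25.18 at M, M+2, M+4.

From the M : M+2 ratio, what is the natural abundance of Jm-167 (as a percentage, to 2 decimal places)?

33.49%

Write p for the Jm-165 fraction. I(M+2)/I(M) = [C(2,1)·p^1·(1−p)] / p^2 = 2·(1−p)/p = 100.00/99.30 = 1.0070
(1−p)/p = 1.0070/2 = 0.5035  ⇒  p = 1/(1 + 0.5035) = 0.6651
Jm-165: 66.51%, Jm-167: 33.49%.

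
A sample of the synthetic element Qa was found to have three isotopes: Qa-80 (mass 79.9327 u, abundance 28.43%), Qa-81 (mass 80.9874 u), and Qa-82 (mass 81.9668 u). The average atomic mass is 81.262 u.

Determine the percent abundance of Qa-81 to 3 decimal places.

The remaining 71.57% is split between Qa-81 (fraction x) and Qa-82 (fraction 0.7157 − x).
Substituting: 80.9874x + 81.9668(0.7157 − x) = 58.53713339
(80.9874 − 81.9668)x = -0.12650537  ⇒  x = 0.12917, y = 0.58653
Qa-81: 12.917%, Qa-82: 58.653%.

12.917%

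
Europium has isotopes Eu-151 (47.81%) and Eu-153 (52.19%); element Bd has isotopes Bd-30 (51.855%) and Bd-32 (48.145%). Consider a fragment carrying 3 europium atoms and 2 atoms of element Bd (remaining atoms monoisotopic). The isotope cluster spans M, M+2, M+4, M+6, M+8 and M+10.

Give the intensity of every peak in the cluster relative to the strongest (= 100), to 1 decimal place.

Europium pattern (n=3): 0.10928391 : 0.3578871 : 0.39067407 : 0.14215492
Element Bd pattern (n=2): 0.2688941 : 0.4993118 : 0.2317941
Convolve the two distributions (both contribute in 2-u steps):
  M: 0.10928391×0.2688941 = 0.029386
  M+2: 0.10928391×0.4993118 + 0.3578871×0.2688941 = 0.150800
  M+4: 0.10928391×0.2317941 + 0.3578871×0.4993118 + 0.39067407×0.2688941 = 0.309079
  M+6: 0.3578871×0.2317941 + 0.39067407×0.4993118 + 0.14215492×0.2688941 = 0.316249
  M+8: 0.39067407×0.2317941 + 0.14215492×0.4993118 = 0.161536
  M+10: 0.14215492×0.2317941 = 0.032951
Scale to base peak (0.316249) = 100: 9.3 : 47.7 : 97.7 : 100.0 : 51.1 : 10.4

9.3 : 47.7 : 97.7 : 100.0 : 51.1 : 10.4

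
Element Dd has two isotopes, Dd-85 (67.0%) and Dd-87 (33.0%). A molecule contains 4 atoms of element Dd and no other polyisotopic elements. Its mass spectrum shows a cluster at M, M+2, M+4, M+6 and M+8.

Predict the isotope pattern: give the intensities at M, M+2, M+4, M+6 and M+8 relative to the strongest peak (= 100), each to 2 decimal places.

Each Dd atom is independently Dd-85 (p = 0.670) or Dd-87 (q = 0.330); the cluster is the binomial expansion (p + q)^4.
P(M) = 0.670^4 = 0.201511
P(M+2) = 4 × 0.670^3 × 0.330^1 = 0.397007
P(M+4) = 6 × 0.670^2 × 0.330^2 = 0.293311
P(M+6) = 4 × 0.670^1 × 0.330^3 = 0.096311
P(M+8) = 0.330^4 = 0.011859
The M+2 peak is largest (0.397007); scaling to 100 gives 50.76 : 100.00 : 73.88 : 24.26 : 2.99.

50.76 : 100.00 : 73.88 : 24.26 : 2.99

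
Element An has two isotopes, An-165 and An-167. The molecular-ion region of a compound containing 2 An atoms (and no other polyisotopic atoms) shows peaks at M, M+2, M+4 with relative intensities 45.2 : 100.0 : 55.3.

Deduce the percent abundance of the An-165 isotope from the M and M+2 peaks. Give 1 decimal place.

47.5%

Let p = fractional abundance of An-165. I(M+2)/I(M) = [C(2,1)·p^1·(1−p)] / p^2 = 2·(1−p)/p = 100.0/45.2 = 2.2124
(1−p)/p = 2.2124/2 = 1.1062  ⇒  p = 1/(1 + 1.1062) = 0.4748
An-165: 47.5%, An-167: 52.5%.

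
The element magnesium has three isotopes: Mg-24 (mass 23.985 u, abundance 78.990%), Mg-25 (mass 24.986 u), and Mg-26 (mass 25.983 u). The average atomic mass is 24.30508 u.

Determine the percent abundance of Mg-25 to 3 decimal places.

The remaining 21.010% is split between Mg-25 (fraction x) and Mg-26 (fraction 0.21010 − x).
Substituting: 24.986x + 25.983(0.21010 − x) = 5.3593285
(24.986 − 25.983)x = -0.0996998  ⇒  x = 0.10000, y = 0.11010
Mg-25: 10.000%, Mg-26: 11.010%.

10.000%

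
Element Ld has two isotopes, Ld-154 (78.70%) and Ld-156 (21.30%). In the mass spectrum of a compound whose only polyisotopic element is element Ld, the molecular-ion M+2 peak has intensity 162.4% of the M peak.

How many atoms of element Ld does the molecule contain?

With n Ld atoms, P(M+2)/P(M) = C(n,1)·p^(n−1)q / p^n = n·q/p = n · 0.2130/0.7870.
n = 1.624 × 0.7870/0.2130 = 6.00 ≈ 6

6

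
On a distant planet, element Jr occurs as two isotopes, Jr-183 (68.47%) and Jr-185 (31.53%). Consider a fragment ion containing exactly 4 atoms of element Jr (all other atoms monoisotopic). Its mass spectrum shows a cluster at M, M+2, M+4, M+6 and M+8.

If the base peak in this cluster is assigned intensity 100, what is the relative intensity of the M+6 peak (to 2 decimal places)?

21.21

(0.6847 + 0.3153)^4 gives M 0.2198, M+2 0.4048, M+4 0.2796, M+6 0.0858, M+8 0.0099; the largest is M+2.
P(M+2) = C(4,1) × 0.6847^3 × 0.3153^1 = 4 × 0.32099701 × 0.3153 = 0.404841 (base)
P(M+6) = C(4,3) × 0.6847^1 × 0.3153^3 = 4 × 0.6847 × 0.03134526 = 0.085848
Relative intensity = 0.085848 / 0.404841 × 100 = 21.21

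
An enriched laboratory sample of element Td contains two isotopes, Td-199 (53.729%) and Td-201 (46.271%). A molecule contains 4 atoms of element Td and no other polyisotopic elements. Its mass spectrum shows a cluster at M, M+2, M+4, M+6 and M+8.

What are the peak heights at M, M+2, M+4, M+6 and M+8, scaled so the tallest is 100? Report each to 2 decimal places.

22.47 : 77.41 : 100.00 : 57.41 : 12.36

The 4 Td atoms are independent, so intensities follow the terms of (0.53729 + 0.46271)^4.
P(M) = 0.53729^4 = 0.083336
P(M+2) = 4 × 0.53729^3 × 0.46271^1 = 0.287075
P(M+4) = 6 × 0.53729^2 × 0.46271^2 = 0.370840
P(M+6) = 4 × 0.53729^1 × 0.46271^3 = 0.212910
P(M+8) = 0.46271^4 = 0.045839
The M+4 peak is largest (0.370840); scaling to 100 gives 22.47 : 77.41 : 100.00 : 57.41 : 12.36.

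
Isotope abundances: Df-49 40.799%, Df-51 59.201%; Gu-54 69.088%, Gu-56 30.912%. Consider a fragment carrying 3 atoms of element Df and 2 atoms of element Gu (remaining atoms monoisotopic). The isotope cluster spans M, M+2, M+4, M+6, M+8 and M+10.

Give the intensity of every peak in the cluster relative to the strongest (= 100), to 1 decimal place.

Element Df pattern (n=3): 0.06791232 : 0.29563057 : 0.42897191 : 0.2074852
Element Gu pattern (n=2): 0.47731517 : 0.42712965 : 0.09555517
Convolve the two distributions (both contribute in 2-u steps):
  M: 0.06791232×0.47731517 = 0.032416
  M+2: 0.06791232×0.42712965 + 0.29563057×0.47731517 = 0.170116
  M+4: 0.06791232×0.09555517 + 0.29563057×0.42712965 + 0.42897191×0.47731517 = 0.337517
  M+6: 0.29563057×0.09555517 + 0.42897191×0.42712965 + 0.2074852×0.47731517 = 0.310511
  M+8: 0.42897191×0.09555517 + 0.2074852×0.42712965 = 0.129614
  M+10: 0.2074852×0.09555517 = 0.019826
Scale to base peak (0.337517) = 100: 9.6 : 50.4 : 100.0 : 92.0 : 38.4 : 5.9

9.6 : 50.4 : 100.0 : 92.0 : 38.4 : 5.9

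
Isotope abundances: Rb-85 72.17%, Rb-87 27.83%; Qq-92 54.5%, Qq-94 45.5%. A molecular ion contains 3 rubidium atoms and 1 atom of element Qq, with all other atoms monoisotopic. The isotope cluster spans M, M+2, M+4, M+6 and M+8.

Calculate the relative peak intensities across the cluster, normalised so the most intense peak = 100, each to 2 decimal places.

Rubidium pattern (n=3): 0.37589809 : 0.43485841 : 0.16768892 : 0.02155458
Element Qq pattern (n=1): 0.5450 : 0.4550
Convolve the two distributions (both contribute in 2-u steps):
  M: 0.37589809×0.5450 = 0.204864
  M+2: 0.37589809×0.4550 + 0.43485841×0.5450 = 0.408031
  M+4: 0.43485841×0.4550 + 0.16768892×0.5450 = 0.289251
  M+6: 0.16768892×0.4550 + 0.02155458×0.5450 = 0.088046
  M+8: 0.02155458×0.4550 = 0.009807
Scale to base peak (0.408031) = 100: 50.21 : 100.00 : 70.89 : 21.58 : 2.40

50.21 : 100.00 : 70.89 : 21.58 : 2.40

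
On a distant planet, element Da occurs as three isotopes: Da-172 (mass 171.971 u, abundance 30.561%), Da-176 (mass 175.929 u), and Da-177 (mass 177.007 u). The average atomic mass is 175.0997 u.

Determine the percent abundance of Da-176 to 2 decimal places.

34.16%

The remaining 69.439% is split between Da-176 (fraction x) and Da-177 (fraction 0.69439 − x).
Substituting: 175.929x + 177.007(0.69439 − x) = 122.54364269
(175.929 − 177.007)x = -0.36824804  ⇒  x = 0.34160, y = 0.35279
Da-176: 34.16%, Da-177: 35.28%.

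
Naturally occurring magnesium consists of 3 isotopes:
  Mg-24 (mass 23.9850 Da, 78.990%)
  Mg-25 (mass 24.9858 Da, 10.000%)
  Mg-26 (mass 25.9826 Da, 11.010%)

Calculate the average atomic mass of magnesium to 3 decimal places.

Weight each isotope mass by its fractional abundance: 0.78990 × 23.9850 + 0.10000 × 24.9858 + 0.11010 × 25.9826
= 18.94575 + 2.49858 + 2.86068 = 24.30501 Da

24.305 Da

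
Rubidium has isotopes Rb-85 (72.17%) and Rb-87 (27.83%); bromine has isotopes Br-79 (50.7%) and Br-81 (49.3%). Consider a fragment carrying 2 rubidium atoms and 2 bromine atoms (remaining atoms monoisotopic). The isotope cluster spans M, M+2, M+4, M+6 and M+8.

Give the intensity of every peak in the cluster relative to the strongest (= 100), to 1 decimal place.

Rubidium pattern (n=2): 0.52085089 : 0.40169822 : 0.07745089
Bromine pattern (n=2): 0.257049 : 0.499902 : 0.243049
Convolve the two distributions (both contribute in 2-u steps):
  M: 0.52085089×0.257049 = 0.133884
  M+2: 0.52085089×0.499902 + 0.40169822×0.257049 = 0.363631
  M+4: 0.52085089×0.243049 + 0.40169822×0.499902 + 0.07745089×0.257049 = 0.347311
  M+6: 0.40169822×0.243049 + 0.07745089×0.499902 = 0.136350
  M+8: 0.07745089×0.243049 = 0.018824
Scale to base peak (0.363631) = 100: 36.8 : 100.0 : 95.5 : 37.5 : 5.2

36.8 : 100.0 : 95.5 : 37.5 : 5.2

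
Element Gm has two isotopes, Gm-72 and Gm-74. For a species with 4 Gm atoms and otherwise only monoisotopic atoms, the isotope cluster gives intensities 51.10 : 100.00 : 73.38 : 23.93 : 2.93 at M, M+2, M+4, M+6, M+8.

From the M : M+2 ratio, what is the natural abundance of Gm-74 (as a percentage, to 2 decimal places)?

Write p for the Gm-72 fraction. I(M+2)/I(M) = [C(4,1)·p^3·(1−p)] / p^4 = 4·(1−p)/p = 100.00/51.10 = 1.9569
(1−p)/p = 1.9569/4 = 0.4892  ⇒  p = 1/(1 + 0.4892) = 0.6715
Gm-72: 67.15%, Gm-74: 32.85%.

32.85%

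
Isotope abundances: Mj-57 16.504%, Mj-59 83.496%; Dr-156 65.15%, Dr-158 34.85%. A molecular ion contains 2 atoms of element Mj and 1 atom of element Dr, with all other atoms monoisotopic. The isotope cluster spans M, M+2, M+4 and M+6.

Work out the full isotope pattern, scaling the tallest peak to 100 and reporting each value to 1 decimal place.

Element Mj pattern (n=2): 0.0272382 : 0.2756036 : 0.6971582
Element Dr pattern (n=1): 0.6515 : 0.3485
Convolve the two distributions (both contribute in 2-u steps):
  M: 0.0272382×0.6515 = 0.017746
  M+2: 0.0272382×0.3485 + 0.2756036×0.6515 = 0.189048
  M+4: 0.2756036×0.3485 + 0.6971582×0.6515 = 0.550246
  M+6: 0.6971582×0.3485 = 0.242960
Scale to base peak (0.550246) = 100: 3.2 : 34.4 : 100.0 : 44.2

3.2 : 34.4 : 100.0 : 44.2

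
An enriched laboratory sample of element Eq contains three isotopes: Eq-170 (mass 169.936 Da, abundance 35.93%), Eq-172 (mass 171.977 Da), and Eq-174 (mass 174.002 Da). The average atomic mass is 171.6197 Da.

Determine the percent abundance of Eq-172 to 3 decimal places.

45.501%

The remaining 64.07% is split between Eq-172 (fraction x) and Eq-174 (fraction 0.6407 − x).
Substituting: 171.977x + 174.002(0.6407 − x) = 110.5616952
(171.977 − 174.002)x = -0.9213862  ⇒  x = 0.45501, y = 0.18569
Eq-172: 45.501%, Eq-174: 18.569%.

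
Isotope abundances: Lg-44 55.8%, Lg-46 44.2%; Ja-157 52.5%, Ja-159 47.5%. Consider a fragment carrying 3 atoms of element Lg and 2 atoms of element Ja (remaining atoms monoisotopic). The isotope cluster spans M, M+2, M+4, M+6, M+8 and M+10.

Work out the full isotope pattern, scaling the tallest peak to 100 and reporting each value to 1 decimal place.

14.3 : 59.8 : 100.0 : 83.5 : 34.9 : 5.8

Element Lg pattern (n=3): 0.17374111 : 0.41286866 : 0.32703934 : 0.08635089
Element Ja pattern (n=2): 0.275625 : 0.49875 : 0.225625
Convolve the two distributions (both contribute in 2-u steps):
  M: 0.17374111×0.275625 = 0.047887
  M+2: 0.17374111×0.49875 + 0.41286866×0.275625 = 0.200450
  M+4: 0.17374111×0.225625 + 0.41286866×0.49875 + 0.32703934×0.275625 = 0.335259
  M+6: 0.41286866×0.225625 + 0.32703934×0.49875 + 0.08635089×0.275625 = 0.280065
  M+8: 0.32703934×0.225625 + 0.08635089×0.49875 = 0.116856
  M+10: 0.08635089×0.225625 = 0.019483
Scale to base peak (0.335259) = 100: 14.3 : 59.8 : 100.0 : 83.5 : 34.9 : 5.8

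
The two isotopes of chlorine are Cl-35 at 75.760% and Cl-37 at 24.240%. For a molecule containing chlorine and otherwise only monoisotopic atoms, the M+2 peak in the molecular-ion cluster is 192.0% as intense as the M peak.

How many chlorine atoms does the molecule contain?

The M+2/M ratio from n Cl atoms is n · q/p = n · 0.24240/0.75760.
n = 1.920 × 0.75760/0.24240 = 6.00 ≈ 6

6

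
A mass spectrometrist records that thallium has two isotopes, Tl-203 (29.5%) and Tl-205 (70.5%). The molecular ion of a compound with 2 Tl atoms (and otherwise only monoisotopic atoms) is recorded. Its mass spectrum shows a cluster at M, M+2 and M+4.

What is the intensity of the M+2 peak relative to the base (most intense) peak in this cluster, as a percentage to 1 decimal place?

83.7%

(0.295 + 0.705)^2 gives M 0.0870, M+2 0.4160, M+4 0.4970; the largest is M+4.
P(M+4) = C(2,2) × 0.295^0 × 0.705^2 = 1 × 1.0000 × 0.497025 = 0.497025 (base)
P(M+2) = C(2,1) × 0.295^1 × 0.705^1 = 2 × 0.2950 × 0.7050 = 0.415950
Relative intensity = 0.415950 / 0.497025 × 100 = 83.7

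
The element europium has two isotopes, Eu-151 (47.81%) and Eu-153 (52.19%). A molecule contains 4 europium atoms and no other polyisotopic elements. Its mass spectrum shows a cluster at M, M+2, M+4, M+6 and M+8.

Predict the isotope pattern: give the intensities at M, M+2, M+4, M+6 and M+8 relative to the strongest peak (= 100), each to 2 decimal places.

Each Eu atom is independently Eu-151 (p = 0.4781) or Eu-153 (q = 0.5219); the cluster is the binomial expansion (p + q)^4.
P(M) = 0.4781^4 = 0.052249
P(M+2) = 4 × 0.4781^3 × 0.5219^1 = 0.228141
P(M+4) = 6 × 0.4781^2 × 0.5219^2 = 0.373563
P(M+6) = 4 × 0.4781^1 × 0.5219^3 = 0.271857
P(M+8) = 0.5219^4 = 0.074191
The M+4 peak is largest (0.373563); scaling to 100 gives 13.99 : 61.07 : 100.00 : 72.77 : 19.86.

13.99 : 61.07 : 100.00 : 72.77 : 19.86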